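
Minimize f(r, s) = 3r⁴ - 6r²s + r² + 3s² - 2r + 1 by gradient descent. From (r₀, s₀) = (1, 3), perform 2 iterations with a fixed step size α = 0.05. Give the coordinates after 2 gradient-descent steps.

∇f = (12r³ - 12rs + 2r - 2, -6r² + 6s)
Step 1: at (1, 3), ∇f = (-24, 12) → (1, 3) − 0.05·(-24, 12) = (2.2, 2.4)
Step 2: at (2.2, 2.4), ∇f = (66.816, -14.64) → (2.2, 2.4) − 0.05·(66.816, -14.64) = (-1.1408, 3.132)

(-1.1408, 3.132)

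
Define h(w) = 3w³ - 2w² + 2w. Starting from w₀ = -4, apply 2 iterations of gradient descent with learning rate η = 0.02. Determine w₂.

-17.294368

h′(w) = 9w² - 4w + 2
Step 1: h′(-4) = 162; w₁ = -4 − 0.02·162 = -7.24
Step 2: h′(-7.24) = 502.7184; w₂ = -7.24 − 0.02·502.7184 = -17.294368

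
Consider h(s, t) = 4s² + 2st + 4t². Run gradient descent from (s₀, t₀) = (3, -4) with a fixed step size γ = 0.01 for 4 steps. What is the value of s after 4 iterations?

∇h = (8s + 2t, 2s + 8t)
Step 1: at (3, -4), ∇h = (16, -26) → (3, -4) − 0.01·(16, -26) = (2.84, -3.74)
Step 2: at (2.84, -3.74), ∇h = (15.24, -24.24) → (2.84, -3.74) − 0.01·(15.24, -24.24) = (2.6876, -3.4976)
Step 3: at (2.6876, -3.4976), ∇h = (14.5056, -22.6056) → (2.6876, -3.4976) − 0.01·(14.5056, -22.6056) = (2.542544, -3.271544)
Step 4: at (2.542544, -3.271544), ∇h = (13.797264, -21.087264) → (2.542544, -3.271544) − 0.01·(13.797264, -21.087264) = (2.40457136, -3.06067136)
s = 2.40457136

2.40457136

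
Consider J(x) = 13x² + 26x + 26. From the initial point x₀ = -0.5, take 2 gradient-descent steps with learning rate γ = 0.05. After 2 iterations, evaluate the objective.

J′(x) = 26x + 26
x₁ = -0.5 − 0.05·13 = -1.15
x₂ = -1.15 − 0.05·(-3.9) = -0.955
J(-0.955) = 13.026325

13.026325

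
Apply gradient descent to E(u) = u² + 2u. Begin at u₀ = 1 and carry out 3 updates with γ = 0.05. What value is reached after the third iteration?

E′(u) = 2u + 2
u₁ = 1 − 0.05·4 = 0.8
u₂ = 0.8 − 0.05·3.6 = 0.62
u₃ = 0.62 − 0.05·3.24 = 0.458

0.458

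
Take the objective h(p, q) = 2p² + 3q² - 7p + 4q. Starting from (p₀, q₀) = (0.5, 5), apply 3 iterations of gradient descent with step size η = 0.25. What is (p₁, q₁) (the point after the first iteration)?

∇h = (4p - 7, 6q + 4)
Step 1: at (0.5, 5), ∇h = (-5, 34) → (0.5, 5) − 0.25·(-5, 34) = (1.75, -3.5)

(1.75, -3.5)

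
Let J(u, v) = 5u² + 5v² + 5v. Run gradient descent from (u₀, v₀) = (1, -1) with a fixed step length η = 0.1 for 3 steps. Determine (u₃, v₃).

∇J = (10u, 10v + 5)
Step 1: at (1, -1), ∇J = (10, -5) → (1, -1) − 0.1·(10, -5) = (0, -0.5)
Step 2: at (0, -0.5), ∇J = (0, 0) → (0, -0.5) − 0.1·(0, 0) = (0, -0.5)
Step 3: at (0, -0.5), ∇J = (0, 0) → (0, -0.5) − 0.1·(0, 0) = (0, -0.5)

(0, -0.5)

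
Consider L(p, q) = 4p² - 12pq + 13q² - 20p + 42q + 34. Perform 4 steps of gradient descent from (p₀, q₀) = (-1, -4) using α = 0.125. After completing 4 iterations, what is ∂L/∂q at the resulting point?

-3888.6328125

∇L = (8p - 12q - 20, -12p + 26q + 42)
Step 1: at (-1, -4), ∇L = (20, -50) → (-1, -4) − 0.125·(20, -50) = (-3.5, 2.25)
Step 2: at (-3.5, 2.25), ∇L = (-75, 142.5) → (-3.5, 2.25) − 0.125·(-75, 142.5) = (5.875, -15.5625)
Step 3: at (5.875, -15.5625), ∇L = (213.75, -433.125) → (5.875, -15.5625) − 0.125·(213.75, -433.125) = (-20.84375, 38.578125)
Step 4: at (-20.84375, 38.578125), ∇L = (-649.6875, 1295.15625) → (-20.84375, 38.578125) − 0.125·(-649.6875, 1295.15625) = (60.3671875, -123.31640625)
∂L/∂q at (60.3671875, -123.31640625) = -3888.6328125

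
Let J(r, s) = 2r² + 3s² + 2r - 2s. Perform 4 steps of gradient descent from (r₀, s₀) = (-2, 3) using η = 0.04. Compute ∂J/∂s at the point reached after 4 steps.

∇J = (4r + 2, 6s - 2)
Step 1: at (-2, 3), ∇J = (-6, 16) → (-2, 3) − 0.04·(-6, 16) = (-1.76, 2.36)
Step 2: at (-1.76, 2.36), ∇J = (-5.04, 12.16) → (-1.76, 2.36) − 0.04·(-5.04, 12.16) = (-1.5584, 1.8736)
Step 3: at (-1.5584, 1.8736), ∇J = (-4.2336, 9.2416) → (-1.5584, 1.8736) − 0.04·(-4.2336, 9.2416) = (-1.389056, 1.503936)
Step 4: at (-1.389056, 1.503936), ∇J = (-3.556224, 7.023616) → (-1.389056, 1.503936) − 0.04·(-3.556224, 7.023616) = (-1.24680704, 1.22299136)
∂J/∂s at (-1.24680704, 1.22299136) = 5.33794816

5.33794816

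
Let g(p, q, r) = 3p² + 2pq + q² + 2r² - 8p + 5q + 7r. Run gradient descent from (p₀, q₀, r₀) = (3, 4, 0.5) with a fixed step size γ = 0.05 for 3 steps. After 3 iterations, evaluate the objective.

6.362675

∇g = (6p + 2q - 8, 2p + 2q + 5, 4r + 7)
(p₁, q₁, r₁) = (3, 4, 0.5) − 0.05·(18, 19, 9) = (2.1, 3.05, 0.05)
(p₂, q₂, r₂) = (2.1, 3.05, 0.05) − 0.05·(10.7, 15.3, 7.2) = (1.565, 2.285, -0.31)
(p₃, q₃, r₃) = (1.565, 2.285, -0.31) − 0.05·(5.96, 12.7, 5.76) = (1.267, 1.65, -0.598)
g(1.267, 1.65, -0.598) = 6.362675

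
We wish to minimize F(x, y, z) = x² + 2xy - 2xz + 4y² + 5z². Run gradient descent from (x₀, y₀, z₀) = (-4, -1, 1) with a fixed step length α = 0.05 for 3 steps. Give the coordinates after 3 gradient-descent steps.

∇F = (2x + 2y - 2z, 2x + 8y, -2x + 10z)
Step 1: at (-4, -1, 1), ∇F = (-12, -16, 18) → (-4, -1, 1) − 0.05·(-12, -16, 18) = (-3.4, -0.2, 0.1)
Step 2: at (-3.4, -0.2, 0.1), ∇F = (-7.4, -8.4, 7.8) → (-3.4, -0.2, 0.1) − 0.05·(-7.4, -8.4, 7.8) = (-3.03, 0.22, -0.29)
Step 3: at (-3.03, 0.22, -0.29), ∇F = (-5.04, -4.3, 3.16) → (-3.03, 0.22, -0.29) − 0.05·(-5.04, -4.3, 3.16) = (-2.778, 0.435, -0.448)

(-2.778, 0.435, -0.448)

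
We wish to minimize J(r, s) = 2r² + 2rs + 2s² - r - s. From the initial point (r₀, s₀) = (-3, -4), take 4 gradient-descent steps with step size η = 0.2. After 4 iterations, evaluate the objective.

-0.15806208

∇J = (4r + 2s - 1, 2r + 4s - 1)
Step 1: at (-3, -4), ∇J = (-21, -23) → (-3, -4) − 0.2·(-21, -23) = (1.2, 0.6)
Step 2: at (1.2, 0.6), ∇J = (5, 3.8) → (1.2, 0.6) − 0.2·(5, 3.8) = (0.2, -0.16)
Step 3: at (0.2, -0.16), ∇J = (-0.52, -1.24) → (0.2, -0.16) − 0.2·(-0.52, -1.24) = (0.304, 0.088)
Step 4: at (0.304, 0.088), ∇J = (0.392, -0.04) → (0.304, 0.088) − 0.2·(0.392, -0.04) = (0.2256, 0.096)
J(0.2256, 0.096) = -0.15806208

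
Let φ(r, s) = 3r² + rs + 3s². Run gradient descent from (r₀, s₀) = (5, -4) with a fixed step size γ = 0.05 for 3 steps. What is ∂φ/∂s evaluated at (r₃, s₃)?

∇φ = (6r + s, r + 6s)
Step 1: at (5, -4), ∇φ = (26, -19) → (5, -4) − 0.05·(26, -19) = (3.7, -3.05)
Step 2: at (3.7, -3.05), ∇φ = (19.15, -14.6) → (3.7, -3.05) − 0.05·(19.15, -14.6) = (2.7425, -2.32)
Step 3: at (2.7425, -2.32), ∇φ = (14.135, -11.1775) → (2.7425, -2.32) − 0.05·(14.135, -11.1775) = (2.03575, -1.761125)
∂φ/∂s at (2.03575, -1.761125) = -8.531

-8.531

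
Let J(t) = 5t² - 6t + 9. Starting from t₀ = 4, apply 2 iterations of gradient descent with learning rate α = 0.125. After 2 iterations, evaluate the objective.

7.42578125

J′(t) = 10t - 6
Step 1: J′(4) = 34; t₁ = 4 − 0.125·34 = -0.25
Step 2: J′(-0.25) = -8.5; t₂ = -0.25 − 0.125·(-8.5) = 0.8125
J(0.8125) = 7.42578125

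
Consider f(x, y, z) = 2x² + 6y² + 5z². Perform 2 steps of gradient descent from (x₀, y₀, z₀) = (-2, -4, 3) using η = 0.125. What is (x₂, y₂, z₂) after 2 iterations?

(-0.5, -1, 0.1875)

∇f = (4x, 12y, 10z)
(x₁, y₁, z₁) = (-2, -4, 3) − 0.125·(-8, -48, 30) = (-1, 2, -0.75)
(x₂, y₂, z₂) = (-1, 2, -0.75) − 0.125·(-4, 24, -7.5) = (-0.5, -1, 0.1875)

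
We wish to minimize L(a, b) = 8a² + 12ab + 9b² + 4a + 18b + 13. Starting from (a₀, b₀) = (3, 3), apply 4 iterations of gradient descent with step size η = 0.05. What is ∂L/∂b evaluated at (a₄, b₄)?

6.0876

∇L = (16a + 12b + 4, 12a + 18b + 18)
(a₁, b₁) = (3, 3) − 0.05·(88, 108) = (-1.4, -2.4)
(a₂, b₂) = (-1.4, -2.4) − 0.05·(-47.2, -42) = (0.96, -0.3)
(a₃, b₃) = (0.96, -0.3) − 0.05·(15.76, 24.12) = (0.172, -1.506)
(a₄, b₄) = (0.172, -1.506) − 0.05·(-11.32, -7.044) = (0.738, -1.1538)
∂L/∂b at (0.738, -1.1538) = 6.0876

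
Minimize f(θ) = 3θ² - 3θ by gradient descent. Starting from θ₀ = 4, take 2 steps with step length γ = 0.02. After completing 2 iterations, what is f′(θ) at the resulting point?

16.2624

f′(θ) = 6θ - 3
θ₁ = 4 − 0.02·21 = 3.58
θ₂ = 3.58 − 0.02·18.48 = 3.2104
f′(θ) at (3.2104) = 16.2624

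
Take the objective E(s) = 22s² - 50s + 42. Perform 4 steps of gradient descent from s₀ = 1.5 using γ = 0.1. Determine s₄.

49.7304

E′(s) = 44s - 50
Step 1: E′(1.5) = 16; s₁ = 1.5 − 0.1·16 = -0.1
Step 2: E′(-0.1) = -54.4; s₂ = -0.1 − 0.1·(-54.4) = 5.34
Step 3: E′(5.34) = 184.96; s₃ = 5.34 − 0.1·184.96 = -13.156
Step 4: E′(-13.156) = -628.864; s₄ = -13.156 − 0.1·(-628.864) = 49.7304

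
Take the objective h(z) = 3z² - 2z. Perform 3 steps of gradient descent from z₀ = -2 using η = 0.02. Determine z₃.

-1.256768

h′(z) = 6z - 2
z₁ = -2 − 0.02·(-14) = -1.72
z₂ = -1.72 − 0.02·(-12.32) = -1.4736
z₃ = -1.4736 − 0.02·(-10.8416) = -1.256768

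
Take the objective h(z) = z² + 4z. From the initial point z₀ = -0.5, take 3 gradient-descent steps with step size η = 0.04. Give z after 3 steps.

-0.831968

h′(z) = 2z + 4
z₁ = -0.5 − 0.04·3 = -0.62
z₂ = -0.62 − 0.04·2.76 = -0.7304
z₃ = -0.7304 − 0.04·2.5392 = -0.831968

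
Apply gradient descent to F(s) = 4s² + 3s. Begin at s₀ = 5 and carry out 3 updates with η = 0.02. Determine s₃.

F′(s) = 8s + 3
s₁ = 5 − 0.02·43 = 4.14
s₂ = 4.14 − 0.02·36.12 = 3.4176
s₃ = 3.4176 − 0.02·30.3408 = 2.810784

2.810784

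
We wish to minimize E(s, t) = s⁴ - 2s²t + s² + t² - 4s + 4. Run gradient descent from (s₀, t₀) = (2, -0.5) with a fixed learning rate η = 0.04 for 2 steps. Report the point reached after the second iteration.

∇E = (4s³ - 4st + 2s - 4, -2s² + 2t)
Step 1: at (2, -0.5), ∇E = (36, -9) → (2, -0.5) − 0.04·(36, -9) = (0.56, -0.14)
Step 2: at (0.56, -0.14), ∇E = (-1.863936, -0.9072) → (0.56, -0.14) − 0.04·(-1.863936, -0.9072) = (0.63455744, -0.103712)

(0.63455744, -0.103712)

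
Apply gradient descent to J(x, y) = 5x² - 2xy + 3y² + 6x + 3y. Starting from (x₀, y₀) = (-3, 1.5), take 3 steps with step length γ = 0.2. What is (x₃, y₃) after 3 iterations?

∇J = (10x - 2y + 6, -2x + 6y + 3)
(x₁, y₁) = (-3, 1.5) − 0.2·(-27, 18) = (2.4, -2.1)
(x₂, y₂) = (2.4, -2.1) − 0.2·(34.2, -14.4) = (-4.44, 0.78)
(x₃, y₃) = (-4.44, 0.78) − 0.2·(-39.96, 16.56) = (3.552, -2.532)

(3.552, -2.532)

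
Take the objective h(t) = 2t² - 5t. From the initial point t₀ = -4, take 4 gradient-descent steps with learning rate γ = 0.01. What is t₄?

h′(t) = 4t - 5
Step 1: h′(-4) = -21; t₁ = -4 − 0.01·(-21) = -3.79
Step 2: h′(-3.79) = -20.16; t₂ = -3.79 − 0.01·(-20.16) = -3.5884
Step 3: h′(-3.5884) = -19.3536; t₃ = -3.5884 − 0.01·(-19.3536) = -3.394864
Step 4: h′(-3.394864) = -18.579456; t₄ = -3.394864 − 0.01·(-18.579456) = -3.20906944

-3.20906944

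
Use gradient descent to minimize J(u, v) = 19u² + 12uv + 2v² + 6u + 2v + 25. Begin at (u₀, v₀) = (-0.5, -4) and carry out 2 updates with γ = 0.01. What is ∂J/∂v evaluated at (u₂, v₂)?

∇J = (38u + 12v + 6, 12u + 4v + 2)
Step 1: at (-0.5, -4), ∇J = (-61, -20) → (-0.5, -4) − 0.01·(-61, -20) = (0.11, -3.8)
Step 2: at (0.11, -3.8), ∇J = (-35.42, -11.88) → (0.11, -3.8) − 0.01·(-35.42, -11.88) = (0.4642, -3.6812)
∂J/∂v at (0.4642, -3.6812) = -7.1544

-7.1544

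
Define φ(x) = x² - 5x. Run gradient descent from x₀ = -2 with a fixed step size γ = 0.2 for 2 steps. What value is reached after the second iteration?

φ′(x) = 2x - 5
Step 1: φ′(-2) = -9; x₁ = -2 − 0.2·(-9) = -0.2
Step 2: φ′(-0.2) = -5.4; x₂ = -0.2 − 0.2·(-5.4) = 0.88

0.88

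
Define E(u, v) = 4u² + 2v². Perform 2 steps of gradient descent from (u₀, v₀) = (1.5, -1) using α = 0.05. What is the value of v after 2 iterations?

∇E = (8u, 4v)
(u₁, v₁) = (1.5, -1) − 0.05·(12, -4) = (0.9, -0.8)
(u₂, v₂) = (0.9, -0.8) − 0.05·(7.2, -3.2) = (0.54, -0.64)
v = -0.64

-0.64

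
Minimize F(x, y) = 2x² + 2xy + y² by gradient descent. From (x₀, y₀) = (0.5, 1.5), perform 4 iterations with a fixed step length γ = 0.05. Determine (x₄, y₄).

∇F = (4x + 2y, 2x + 2y)
(x₁, y₁) = (0.5, 1.5) − 0.05·(5, 4) = (0.25, 1.3)
(x₂, y₂) = (0.25, 1.3) − 0.05·(3.6, 3.1) = (0.07, 1.145)
(x₃, y₃) = (0.07, 1.145) − 0.05·(2.57, 2.43) = (-0.0585, 1.0235)
(x₄, y₄) = (-0.0585, 1.0235) − 0.05·(1.813, 1.93) = (-0.14915, 0.927)

(-0.14915, 0.927)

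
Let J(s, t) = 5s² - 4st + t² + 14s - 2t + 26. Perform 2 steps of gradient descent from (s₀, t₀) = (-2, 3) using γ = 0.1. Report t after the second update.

∇J = (10s - 4t + 14, -4s + 2t - 2)
(s₁, t₁) = (-2, 3) − 0.1·(-18, 12) = (-0.2, 1.8)
(s₂, t₂) = (-0.2, 1.8) − 0.1·(4.8, 2.4) = (-0.68, 1.56)
t = 1.56

1.56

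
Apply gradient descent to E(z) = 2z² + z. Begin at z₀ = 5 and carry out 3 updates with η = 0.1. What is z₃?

E′(z) = 4z + 1
z₁ = 5 − 0.1·21 = 2.9
z₂ = 2.9 − 0.1·12.6 = 1.64
z₃ = 1.64 − 0.1·7.56 = 0.884

0.884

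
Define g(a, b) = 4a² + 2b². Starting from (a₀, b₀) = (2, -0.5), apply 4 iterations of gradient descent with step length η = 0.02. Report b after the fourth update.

-0.35819648

∇g = (8a, 4b)
Step 1: at (2, -0.5), ∇g = (16, -2) → (2, -0.5) − 0.02·(16, -2) = (1.68, -0.46)
Step 2: at (1.68, -0.46), ∇g = (13.44, -1.84) → (1.68, -0.46) − 0.02·(13.44, -1.84) = (1.4112, -0.4232)
Step 3: at (1.4112, -0.4232), ∇g = (11.2896, -1.6928) → (1.4112, -0.4232) − 0.02·(11.2896, -1.6928) = (1.185408, -0.389344)
Step 4: at (1.185408, -0.389344), ∇g = (9.483264, -1.557376) → (1.185408, -0.389344) − 0.02·(9.483264, -1.557376) = (0.99574272, -0.35819648)
b = -0.35819648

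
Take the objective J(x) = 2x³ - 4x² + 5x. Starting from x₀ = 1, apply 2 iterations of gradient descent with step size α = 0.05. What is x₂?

0.72325

J′(x) = 6x² - 8x + 5
Step 1: J′(1) = 3; x₁ = 1 − 0.05·3 = 0.85
Step 2: J′(0.85) = 2.535; x₂ = 0.85 − 0.05·2.535 = 0.72325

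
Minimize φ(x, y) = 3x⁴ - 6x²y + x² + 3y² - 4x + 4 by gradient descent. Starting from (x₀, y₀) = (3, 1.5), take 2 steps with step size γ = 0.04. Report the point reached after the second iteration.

(215.29433856, 17.410656)

∇φ = (12x³ - 12xy + 2x - 4, -6x² + 6y)
Step 1: at (3, 1.5), ∇φ = (272, -45) → (3, 1.5) − 0.04·(272, -45) = (-7.88, 3.3)
Step 2: at (-7.88, 3.3), ∇φ = (-5579.358464, -352.7664) → (-7.88, 3.3) − 0.04·(-5579.358464, -352.7664) = (215.29433856, 17.410656)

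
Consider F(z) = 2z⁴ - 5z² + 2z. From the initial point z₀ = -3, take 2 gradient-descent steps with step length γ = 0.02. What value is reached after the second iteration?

F′(z) = 8z³ - 10z + 2
z₁ = -3 − 0.02·(-184) = 0.68
z₂ = 0.68 − 0.02·(-2.284544) = 0.72569088

0.72569088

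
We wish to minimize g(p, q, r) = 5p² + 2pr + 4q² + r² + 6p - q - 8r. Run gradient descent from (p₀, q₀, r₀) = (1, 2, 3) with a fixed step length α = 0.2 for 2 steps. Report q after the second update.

∇g = (10p + 2r + 6, 8q - 1, 2p + 2r - 8)
(p₁, q₁, r₁) = (1, 2, 3) − 0.2·(22, 15, 0) = (-3.4, -1, 3)
(p₂, q₂, r₂) = (-3.4, -1, 3) − 0.2·(-22, -9, -8.8) = (1, 0.8, 4.76)
q = 0.8

0.8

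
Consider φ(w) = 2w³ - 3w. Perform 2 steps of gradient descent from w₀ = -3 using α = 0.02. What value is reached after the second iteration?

φ′(w) = 6w² - 3
w₁ = -3 − 0.02·51 = -4.02
w₂ = -4.02 − 0.02·93.9624 = -5.899248

-5.899248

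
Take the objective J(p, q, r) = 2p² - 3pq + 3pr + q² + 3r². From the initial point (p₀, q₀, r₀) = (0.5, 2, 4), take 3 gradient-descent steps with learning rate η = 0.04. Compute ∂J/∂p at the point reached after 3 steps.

∇J = (4p - 3q + 3r, -3p + 2q, 3p + 6r)
Step 1: at (0.5, 2, 4), ∇J = (8, 2.5, 25.5) → (0.5, 2, 4) − 0.04·(8, 2.5, 25.5) = (0.18, 1.9, 2.98)
Step 2: at (0.18, 1.9, 2.98), ∇J = (3.96, 3.26, 18.42) → (0.18, 1.9, 2.98) − 0.04·(3.96, 3.26, 18.42) = (0.0216, 1.7696, 2.2432)
Step 3: at (0.0216, 1.7696, 2.2432), ∇J = (1.5072, 3.4744, 13.524) → (0.0216, 1.7696, 2.2432) − 0.04·(1.5072, 3.4744, 13.524) = (-0.038688, 1.630624, 1.70224)
∂J/∂p at (-0.038688, 1.630624, 1.70224) = 0.060096

0.060096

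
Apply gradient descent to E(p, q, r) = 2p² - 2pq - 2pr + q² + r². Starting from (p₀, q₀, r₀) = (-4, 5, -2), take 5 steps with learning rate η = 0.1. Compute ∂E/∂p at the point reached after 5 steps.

∇E = (4p - 2q - 2r, -2p + 2q, -2p + 2r)
(p₁, q₁, r₁) = (-4, 5, -2) − 0.1·(-22, 18, 4) = (-1.8, 3.2, -2.4)
(p₂, q₂, r₂) = (-1.8, 3.2, -2.4) − 0.1·(-8.8, 10, -1.2) = (-0.92, 2.2, -2.28)
(p₃, q₃, r₃) = (-0.92, 2.2, -2.28) − 0.1·(-3.52, 6.24, -2.72) = (-0.568, 1.576, -2.008)
(p₄, q₄, r₄) = (-0.568, 1.576, -2.008) − 0.1·(-1.408, 4.288, -2.88) = (-0.4272, 1.1472, -1.72)
(p₅, q₅, r₅) = (-0.4272, 1.1472, -1.72) − 0.1·(-0.5632, 3.1488, -2.5856) = (-0.37088, 0.83232, -1.46144)
∂E/∂p at (-0.37088, 0.83232, -1.46144) = -0.22528

-0.22528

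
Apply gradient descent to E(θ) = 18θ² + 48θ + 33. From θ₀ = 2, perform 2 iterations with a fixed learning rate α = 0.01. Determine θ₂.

E′(θ) = 36θ + 48
Step 1: E′(2) = 120; θ₁ = 2 − 0.01·120 = 0.8
Step 2: E′(0.8) = 76.8; θ₂ = 0.8 − 0.01·76.8 = 0.032

0.032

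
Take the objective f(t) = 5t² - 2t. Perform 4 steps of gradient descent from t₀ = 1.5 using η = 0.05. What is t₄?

0.28125

f′(t) = 10t - 2
Step 1: f′(1.5) = 13; t₁ = 1.5 − 0.05·13 = 0.85
Step 2: f′(0.85) = 6.5; t₂ = 0.85 − 0.05·6.5 = 0.525
Step 3: f′(0.525) = 3.25; t₃ = 0.525 − 0.05·3.25 = 0.3625
Step 4: f′(0.3625) = 1.625; t₄ = 0.3625 − 0.05·1.625 = 0.28125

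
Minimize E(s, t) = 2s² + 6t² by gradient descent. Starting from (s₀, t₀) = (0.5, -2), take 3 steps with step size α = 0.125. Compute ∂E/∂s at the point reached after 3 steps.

∇E = (4s, 12t)
Step 1: at (0.5, -2), ∇E = (2, -24) → (0.5, -2) − 0.125·(2, -24) = (0.25, 1)
Step 2: at (0.25, 1), ∇E = (1, 12) → (0.25, 1) − 0.125·(1, 12) = (0.125, -0.5)
Step 3: at (0.125, -0.5), ∇E = (0.5, -6) → (0.125, -0.5) − 0.125·(0.5, -6) = (0.0625, 0.25)
∂E/∂s at (0.0625, 0.25) = 0.25

0.25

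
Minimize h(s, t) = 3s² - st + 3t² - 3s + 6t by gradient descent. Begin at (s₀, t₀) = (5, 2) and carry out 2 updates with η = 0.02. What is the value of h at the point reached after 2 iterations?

46.84074768

∇h = (6s - t - 3, -s + 6t + 6)
Step 1: at (5, 2), ∇h = (25, 13) → (5, 2) − 0.02·(25, 13) = (4.5, 1.74)
Step 2: at (4.5, 1.74), ∇h = (22.26, 11.94) → (4.5, 1.74) − 0.02·(22.26, 11.94) = (4.0548, 1.5012)
h(4.0548, 1.5012) = 46.84074768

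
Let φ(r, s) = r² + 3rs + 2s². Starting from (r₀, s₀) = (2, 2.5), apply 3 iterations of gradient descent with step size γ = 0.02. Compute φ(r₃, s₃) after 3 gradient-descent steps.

14.306798189072

∇φ = (2r + 3s, 3r + 4s)
Step 1: at (2, 2.5), ∇φ = (11.5, 16) → (2, 2.5) − 0.02·(11.5, 16) = (1.77, 2.18)
Step 2: at (1.77, 2.18), ∇φ = (10.08, 14.03) → (1.77, 2.18) − 0.02·(10.08, 14.03) = (1.5684, 1.8994)
Step 3: at (1.5684, 1.8994), ∇φ = (8.835, 12.3028) → (1.5684, 1.8994) − 0.02·(8.835, 12.3028) = (1.3917, 1.653344)
φ(1.3917, 1.653344) = 14.306798189072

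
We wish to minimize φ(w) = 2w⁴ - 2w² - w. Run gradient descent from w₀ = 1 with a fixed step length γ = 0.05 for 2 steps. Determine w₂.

φ′(w) = 8w³ - 4w - 1
Step 1: φ′(1) = 3; w₁ = 1 − 0.05·3 = 0.85
Step 2: φ′(0.85) = 0.513; w₂ = 0.85 − 0.05·0.513 = 0.82435

0.82435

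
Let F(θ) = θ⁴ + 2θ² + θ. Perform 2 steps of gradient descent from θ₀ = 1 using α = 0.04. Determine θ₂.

0.45565696

F′(θ) = 4θ³ + 4θ + 1
Step 1: F′(1) = 9; θ₁ = 1 − 0.04·9 = 0.64
Step 2: F′(0.64) = 4.608576; θ₂ = 0.64 − 0.04·4.608576 = 0.45565696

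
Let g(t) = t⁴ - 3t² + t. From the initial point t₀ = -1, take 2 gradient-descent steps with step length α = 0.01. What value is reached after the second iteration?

-1.05809092

g′(t) = 4t³ - 6t + 1
Step 1: g′(-1) = 3; t₁ = -1 − 0.01·3 = -1.03
Step 2: g′(-1.03) = 2.809092; t₂ = -1.03 − 0.01·2.809092 = -1.05809092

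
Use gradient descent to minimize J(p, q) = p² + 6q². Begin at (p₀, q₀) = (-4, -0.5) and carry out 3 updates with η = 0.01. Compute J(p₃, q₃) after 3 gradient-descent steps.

∇J = (2p, 12q)
Step 1: at (-4, -0.5), ∇J = (-8, -6) → (-4, -0.5) − 0.01·(-8, -6) = (-3.92, -0.44)
Step 2: at (-3.92, -0.44), ∇J = (-7.84, -5.28) → (-3.92, -0.44) − 0.01·(-7.84, -5.28) = (-3.8416, -0.3872)
Step 3: at (-3.8416, -0.3872), ∇J = (-7.6832, -4.6464) → (-3.8416, -0.3872) − 0.01·(-7.6832, -4.6464) = (-3.764768, -0.340736)
J(-3.764768, -0.340736) = 14.870084224

14.870084224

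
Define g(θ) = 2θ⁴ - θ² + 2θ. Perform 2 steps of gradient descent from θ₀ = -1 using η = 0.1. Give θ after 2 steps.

g′(θ) = 8θ³ - 2θ + 2
Step 1: g′(-1) = -4; θ₁ = -1 − 0.1·(-4) = -0.6
Step 2: g′(-0.6) = 1.472; θ₂ = -0.6 − 0.1·1.472 = -0.7472

-0.7472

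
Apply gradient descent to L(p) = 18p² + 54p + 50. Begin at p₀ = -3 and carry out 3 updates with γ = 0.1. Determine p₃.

24.864

L′(p) = 36p + 54
Step 1: L′(-3) = -54; p₁ = -3 − 0.1·(-54) = 2.4
Step 2: L′(2.4) = 140.4; p₂ = 2.4 − 0.1·140.4 = -11.64
Step 3: L′(-11.64) = -365.04; p₃ = -11.64 − 0.1·(-365.04) = 24.864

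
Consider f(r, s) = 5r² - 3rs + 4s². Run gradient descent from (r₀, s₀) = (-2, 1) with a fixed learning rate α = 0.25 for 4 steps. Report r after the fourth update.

∇f = (10r - 3s, -3r + 8s)
Step 1: at (-2, 1), ∇f = (-23, 14) → (-2, 1) − 0.25·(-23, 14) = (3.75, -2.5)
Step 2: at (3.75, -2.5), ∇f = (45, -31.25) → (3.75, -2.5) − 0.25·(45, -31.25) = (-7.5, 5.3125)
Step 3: at (-7.5, 5.3125), ∇f = (-90.9375, 65) → (-7.5, 5.3125) − 0.25·(-90.9375, 65) = (15.234375, -10.9375)
Step 4: at (15.234375, -10.9375), ∇f = (185.15625, -133.203125) → (15.234375, -10.9375) − 0.25·(185.15625, -133.203125) = (-31.0546875, 22.36328125)
r = -31.0546875

-31.0546875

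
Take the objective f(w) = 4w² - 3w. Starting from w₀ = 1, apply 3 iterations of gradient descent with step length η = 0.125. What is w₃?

f′(w) = 8w - 3
w₁ = 1 − 0.125·5 = 0.375
w₂ = 0.375 − 0.125·0 = 0.375
w₃ = 0.375 − 0.125·0 = 0.375

0.375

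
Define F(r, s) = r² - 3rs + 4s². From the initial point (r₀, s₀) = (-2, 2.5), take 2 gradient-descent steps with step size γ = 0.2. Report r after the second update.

-1.44

∇F = (2r - 3s, -3r + 8s)
(r₁, s₁) = (-2, 2.5) − 0.2·(-11.5, 26) = (0.3, -2.7)
(r₂, s₂) = (0.3, -2.7) − 0.2·(8.7, -22.5) = (-1.44, 1.8)
r = -1.44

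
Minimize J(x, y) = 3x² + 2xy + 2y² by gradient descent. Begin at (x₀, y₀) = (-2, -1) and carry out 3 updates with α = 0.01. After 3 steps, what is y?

∇J = (6x + 2y, 2x + 4y)
Step 1: at (-2, -1), ∇J = (-14, -8) → (-2, -1) − 0.01·(-14, -8) = (-1.86, -0.92)
Step 2: at (-1.86, -0.92), ∇J = (-13, -7.4) → (-1.86, -0.92) − 0.01·(-13, -7.4) = (-1.73, -0.846)
Step 3: at (-1.73, -0.846), ∇J = (-12.072, -6.844) → (-1.73, -0.846) − 0.01·(-12.072, -6.844) = (-1.60928, -0.77756)
y = -0.77756

-0.77756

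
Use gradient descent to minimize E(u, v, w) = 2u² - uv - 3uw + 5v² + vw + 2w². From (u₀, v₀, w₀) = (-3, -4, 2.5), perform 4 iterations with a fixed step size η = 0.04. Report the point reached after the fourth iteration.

(-1.16272256, -0.8069056, 0.73804928)

∇E = (4u - v - 3w, -u + 10v + w, -3u + v + 4w)
(u₁, v₁, w₁) = (-3, -4, 2.5) − 0.04·(-15.5, -34.5, 15) = (-2.38, -2.62, 1.9)
(u₂, v₂, w₂) = (-2.38, -2.62, 1.9) − 0.04·(-12.6, -21.92, 12.12) = (-1.876, -1.7432, 1.4152)
(u₃, v₃, w₃) = (-1.876, -1.7432, 1.4152) − 0.04·(-10.0064, -14.1408, 9.5456) = (-1.475744, -1.177568, 1.033376)
(u₄, v₄, w₄) = (-1.475744, -1.177568, 1.033376) − 0.04·(-7.825536, -9.26656, 7.383168) = (-1.16272256, -0.8069056, 0.73804928)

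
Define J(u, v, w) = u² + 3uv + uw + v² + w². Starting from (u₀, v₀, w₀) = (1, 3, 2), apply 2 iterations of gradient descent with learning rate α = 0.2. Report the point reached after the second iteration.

(-1.88, 1.68, 0.92)

∇J = (2u + 3v + w, 3u + 2v, u + 2w)
Step 1: at (1, 3, 2), ∇J = (13, 9, 5) → (1, 3, 2) − 0.2·(13, 9, 5) = (-1.6, 1.2, 1)
Step 2: at (-1.6, 1.2, 1), ∇J = (1.4, -2.4, 0.4) → (-1.6, 1.2, 1) − 0.2·(1.4, -2.4, 0.4) = (-1.88, 1.68, 0.92)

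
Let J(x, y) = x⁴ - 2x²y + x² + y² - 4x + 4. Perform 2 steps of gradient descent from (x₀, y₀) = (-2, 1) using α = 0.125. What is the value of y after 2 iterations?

∇J = (4x³ - 4xy + 2x - 4, -2x² + 2y)
Step 1: at (-2, 1), ∇J = (-32, -6) → (-2, 1) − 0.125·(-32, -6) = (2, 1.75)
Step 2: at (2, 1.75), ∇J = (18, -4.5) → (2, 1.75) − 0.125·(18, -4.5) = (-0.25, 2.3125)
y = 2.3125

2.3125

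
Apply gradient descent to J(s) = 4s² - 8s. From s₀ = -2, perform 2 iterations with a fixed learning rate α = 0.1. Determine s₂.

J′(s) = 8s - 8
s₁ = -2 − 0.1·(-24) = 0.4
s₂ = 0.4 − 0.1·(-4.8) = 0.88

0.88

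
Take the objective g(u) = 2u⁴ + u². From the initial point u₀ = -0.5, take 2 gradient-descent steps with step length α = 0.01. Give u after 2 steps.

g′(u) = 8u³ + 2u
u₁ = -0.5 − 0.01·(-2) = -0.48
u₂ = -0.48 − 0.01·(-1.844736) = -0.46155264

-0.46155264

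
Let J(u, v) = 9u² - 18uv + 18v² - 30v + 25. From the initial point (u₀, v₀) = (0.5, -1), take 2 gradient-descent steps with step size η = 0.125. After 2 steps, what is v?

∇J = (18u - 18v, -18u + 36v - 30)
(u₁, v₁) = (0.5, -1) − 0.125·(27, -75) = (-2.875, 8.375)
(u₂, v₂) = (-2.875, 8.375) − 0.125·(-202.5, 323.25) = (22.4375, -32.03125)
v = -32.03125

-32.03125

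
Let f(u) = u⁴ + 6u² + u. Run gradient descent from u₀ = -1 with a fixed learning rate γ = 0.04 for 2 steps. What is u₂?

-0.23776

f′(u) = 4u³ + 12u + 1
Step 1: f′(-1) = -15; u₁ = -1 − 0.04·(-15) = -0.4
Step 2: f′(-0.4) = -4.056; u₂ = -0.4 − 0.04·(-4.056) = -0.23776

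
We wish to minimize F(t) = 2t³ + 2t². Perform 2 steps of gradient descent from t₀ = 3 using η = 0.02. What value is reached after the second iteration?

1.206912

F′(t) = 6t² + 4t
t₁ = 3 − 0.02·66 = 1.68
t₂ = 1.68 − 0.02·23.6544 = 1.206912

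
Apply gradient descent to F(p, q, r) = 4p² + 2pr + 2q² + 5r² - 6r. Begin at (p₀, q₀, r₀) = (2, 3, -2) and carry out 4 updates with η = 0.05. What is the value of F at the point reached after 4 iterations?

2.42413093

∇F = (8p + 2r, 4q, 2p + 10r - 6)
(p₁, q₁, r₁) = (2, 3, -2) − 0.05·(12, 12, -22) = (1.4, 2.4, -0.9)
(p₂, q₂, r₂) = (1.4, 2.4, -0.9) − 0.05·(9.4, 9.6, -12.2) = (0.93, 1.92, -0.29)
(p₃, q₃, r₃) = (0.93, 1.92, -0.29) − 0.05·(6.86, 7.68, -7.04) = (0.587, 1.536, 0.062)
(p₄, q₄, r₄) = (0.587, 1.536, 0.062) − 0.05·(4.82, 6.144, -4.206) = (0.346, 1.2288, 0.2723)
F(0.346, 1.2288, 0.2723) = 2.42413093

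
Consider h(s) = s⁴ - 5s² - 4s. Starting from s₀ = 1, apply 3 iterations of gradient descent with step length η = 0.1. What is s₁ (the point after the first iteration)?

2

h′(s) = 4s³ - 10s - 4
s₁ = 1 − 0.1·(-10) = 2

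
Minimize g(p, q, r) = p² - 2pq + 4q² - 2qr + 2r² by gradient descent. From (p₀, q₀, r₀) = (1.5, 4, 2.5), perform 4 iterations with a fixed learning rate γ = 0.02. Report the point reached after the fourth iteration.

∇g = (2p - 2q, -2p + 8q - 2r, -2q + 4r)
(p₁, q₁, r₁) = (1.5, 4, 2.5) − 0.02·(-5, 24, 2) = (1.6, 3.52, 2.46)
(p₂, q₂, r₂) = (1.6, 3.52, 2.46) − 0.02·(-3.84, 20.04, 2.8) = (1.6768, 3.1192, 2.404)
(p₃, q₃, r₃) = (1.6768, 3.1192, 2.404) − 0.02·(-2.8848, 16.792, 3.3776) = (1.734496, 2.78336, 2.336448)
(p₄, q₄, r₄) = (1.734496, 2.78336, 2.336448) − 0.02·(-2.097728, 14.124992, 3.779072) = (1.77645056, 2.50086016, 2.26086656)

(1.77645056, 2.50086016, 2.26086656)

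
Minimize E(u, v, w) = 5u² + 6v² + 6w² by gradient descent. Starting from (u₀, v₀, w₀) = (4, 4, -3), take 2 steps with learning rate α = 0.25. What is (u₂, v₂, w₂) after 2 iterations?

∇E = (10u, 12v, 12w)
Step 1: at (4, 4, -3), ∇E = (40, 48, -36) → (4, 4, -3) − 0.25·(40, 48, -36) = (-6, -8, 6)
Step 2: at (-6, -8, 6), ∇E = (-60, -96, 72) → (-6, -8, 6) − 0.25·(-60, -96, 72) = (9, 16, -12)

(9, 16, -12)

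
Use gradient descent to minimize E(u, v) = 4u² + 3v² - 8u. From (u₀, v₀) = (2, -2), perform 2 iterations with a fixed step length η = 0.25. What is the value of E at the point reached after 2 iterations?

0.75

∇E = (8u - 8, 6v)
(u₁, v₁) = (2, -2) − 0.25·(8, -12) = (0, 1)
(u₂, v₂) = (0, 1) − 0.25·(-8, 6) = (2, -0.5)
E(2, -0.5) = 0.75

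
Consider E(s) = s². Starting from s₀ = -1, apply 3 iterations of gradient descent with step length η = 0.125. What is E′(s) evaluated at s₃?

E′(s) = 2s
s₁ = -1 − 0.125·(-2) = -0.75
s₂ = -0.75 − 0.125·(-1.5) = -0.5625
s₃ = -0.5625 − 0.125·(-1.125) = -0.421875
E′(s) at (-0.421875) = -0.84375

-0.84375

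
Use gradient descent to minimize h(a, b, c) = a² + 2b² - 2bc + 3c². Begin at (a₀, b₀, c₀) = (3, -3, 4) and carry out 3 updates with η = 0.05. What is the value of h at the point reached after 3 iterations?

10.959219

∇h = (2a, 4b - 2c, -2b + 6c)
Step 1: at (3, -3, 4), ∇h = (6, -20, 30) → (3, -3, 4) − 0.05·(6, -20, 30) = (2.7, -2, 2.5)
Step 2: at (2.7, -2, 2.5), ∇h = (5.4, -13, 19) → (2.7, -2, 2.5) − 0.05·(5.4, -13, 19) = (2.43, -1.35, 1.55)
Step 3: at (2.43, -1.35, 1.55), ∇h = (4.86, -8.5, 12) → (2.43, -1.35, 1.55) − 0.05·(4.86, -8.5, 12) = (2.187, -0.925, 0.95)
h(2.187, -0.925, 0.95) = 10.959219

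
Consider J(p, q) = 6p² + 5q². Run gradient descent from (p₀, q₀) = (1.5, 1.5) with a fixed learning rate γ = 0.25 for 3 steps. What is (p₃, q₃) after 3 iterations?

∇J = (12p, 10q)
(p₁, q₁) = (1.5, 1.5) − 0.25·(18, 15) = (-3, -2.25)
(p₂, q₂) = (-3, -2.25) − 0.25·(-36, -22.5) = (6, 3.375)
(p₃, q₃) = (6, 3.375) − 0.25·(72, 33.75) = (-12, -5.0625)

(-12, -5.0625)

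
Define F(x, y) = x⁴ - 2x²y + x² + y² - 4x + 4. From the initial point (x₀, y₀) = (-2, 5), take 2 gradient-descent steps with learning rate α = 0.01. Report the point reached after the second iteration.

(-1.9984, 4.9604)

∇F = (4x³ - 4xy + 2x - 4, -2x² + 2y)
Step 1: at (-2, 5), ∇F = (0, 2) → (-2, 5) − 0.01·(0, 2) = (-2, 4.98)
Step 2: at (-2, 4.98), ∇F = (-0.16, 1.96) → (-2, 4.98) − 0.01·(-0.16, 1.96) = (-1.9984, 4.9604)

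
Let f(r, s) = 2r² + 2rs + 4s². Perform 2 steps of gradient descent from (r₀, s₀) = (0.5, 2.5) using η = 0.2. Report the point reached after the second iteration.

∇f = (4r + 2s, 2r + 8s)
(r₁, s₁) = (0.5, 2.5) − 0.2·(7, 21) = (-0.9, -1.7)
(r₂, s₂) = (-0.9, -1.7) − 0.2·(-7, -15.4) = (0.5, 1.38)

(0.5, 1.38)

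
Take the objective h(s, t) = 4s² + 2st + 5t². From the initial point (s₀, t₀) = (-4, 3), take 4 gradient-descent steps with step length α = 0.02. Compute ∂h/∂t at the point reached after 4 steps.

11.45149952

∇h = (8s + 2t, 2s + 10t)
Step 1: at (-4, 3), ∇h = (-26, 22) → (-4, 3) − 0.02·(-26, 22) = (-3.48, 2.56)
Step 2: at (-3.48, 2.56), ∇h = (-22.72, 18.64) → (-3.48, 2.56) − 0.02·(-22.72, 18.64) = (-3.0256, 2.1872)
Step 3: at (-3.0256, 2.1872), ∇h = (-19.8304, 15.8208) → (-3.0256, 2.1872) − 0.02·(-19.8304, 15.8208) = (-2.628992, 1.870784)
Step 4: at (-2.628992, 1.870784), ∇h = (-17.290368, 13.449856) → (-2.628992, 1.870784) − 0.02·(-17.290368, 13.449856) = (-2.28318464, 1.60178688)
∂h/∂t at (-2.28318464, 1.60178688) = 11.45149952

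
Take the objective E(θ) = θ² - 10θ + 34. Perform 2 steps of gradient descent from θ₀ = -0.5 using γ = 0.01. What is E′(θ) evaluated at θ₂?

E′(θ) = 2θ - 10
Step 1: E′(-0.5) = -11; θ₁ = -0.5 − 0.01·(-11) = -0.39
Step 2: E′(-0.39) = -10.78; θ₂ = -0.39 − 0.01·(-10.78) = -0.2822
E′(θ) at (-0.2822) = -10.5644

-10.5644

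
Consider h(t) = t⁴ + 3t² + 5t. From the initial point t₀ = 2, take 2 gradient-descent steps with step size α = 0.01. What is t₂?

1.23168196

h′(t) = 4t³ + 6t + 5
t₁ = 2 − 0.01·49 = 1.51
t₂ = 1.51 − 0.01·27.831804 = 1.23168196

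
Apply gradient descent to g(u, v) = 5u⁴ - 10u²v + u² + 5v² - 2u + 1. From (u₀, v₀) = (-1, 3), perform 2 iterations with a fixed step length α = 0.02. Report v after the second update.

2.67168

∇g = (20u³ - 20uv + 2u - 2, -10u² + 10v)
(u₁, v₁) = (-1, 3) − 0.02·(36, 20) = (-1.72, 2.6)
(u₂, v₂) = (-1.72, 2.6) − 0.02·(-17.76896, -3.584) = (-1.3646208, 2.67168)
v = 2.67168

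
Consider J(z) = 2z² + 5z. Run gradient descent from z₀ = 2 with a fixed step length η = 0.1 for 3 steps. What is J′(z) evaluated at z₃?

2.808

J′(z) = 4z + 5
z₁ = 2 − 0.1·13 = 0.7
z₂ = 0.7 − 0.1·7.8 = -0.08
z₃ = -0.08 − 0.1·4.68 = -0.548
J′(z) at (-0.548) = 2.808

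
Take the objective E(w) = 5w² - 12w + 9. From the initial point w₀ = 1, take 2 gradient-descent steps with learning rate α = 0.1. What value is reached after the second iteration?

E′(w) = 10w - 12
Step 1: E′(1) = -2; w₁ = 1 − 0.1·(-2) = 1.2
Step 2: E′(1.2) = 0; w₂ = 1.2 − 0.1·0 = 1.2

1.2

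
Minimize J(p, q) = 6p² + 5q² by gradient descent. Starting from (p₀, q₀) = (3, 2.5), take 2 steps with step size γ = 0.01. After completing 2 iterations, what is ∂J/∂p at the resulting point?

27.8784

∇J = (12p, 10q)
Step 1: at (3, 2.5), ∇J = (36, 25) → (3, 2.5) − 0.01·(36, 25) = (2.64, 2.25)
Step 2: at (2.64, 2.25), ∇J = (31.68, 22.5) → (2.64, 2.25) − 0.01·(31.68, 22.5) = (2.3232, 2.025)
∂J/∂p at (2.3232, 2.025) = 27.8784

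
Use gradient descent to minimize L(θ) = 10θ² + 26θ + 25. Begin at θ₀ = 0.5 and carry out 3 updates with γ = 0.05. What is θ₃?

L′(θ) = 20θ + 26
θ₁ = 0.5 − 0.05·36 = -1.3
θ₂ = -1.3 − 0.05·0 = -1.3
θ₃ = -1.3 − 0.05·0 = -1.3

-1.3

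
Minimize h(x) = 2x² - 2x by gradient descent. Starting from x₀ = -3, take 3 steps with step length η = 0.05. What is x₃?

-1.292

h′(x) = 4x - 2
Step 1: h′(-3) = -14; x₁ = -3 − 0.05·(-14) = -2.3
Step 2: h′(-2.3) = -11.2; x₂ = -2.3 − 0.05·(-11.2) = -1.74
Step 3: h′(-1.74) = -8.96; x₃ = -1.74 − 0.05·(-8.96) = -1.292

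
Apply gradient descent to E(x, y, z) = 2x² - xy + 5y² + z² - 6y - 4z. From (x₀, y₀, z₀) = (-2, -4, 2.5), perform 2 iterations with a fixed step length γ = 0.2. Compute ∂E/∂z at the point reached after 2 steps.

0.36

∇E = (4x - y, -x + 10y - 6, 2z - 4)
Step 1: at (-2, -4, 2.5), ∇E = (-4, -44, 1) → (-2, -4, 2.5) − 0.2·(-4, -44, 1) = (-1.2, 4.8, 2.3)
Step 2: at (-1.2, 4.8, 2.3), ∇E = (-9.6, 43.2, 0.6) → (-1.2, 4.8, 2.3) − 0.2·(-9.6, 43.2, 0.6) = (0.72, -3.84, 2.18)
∂E/∂z at (0.72, -3.84, 2.18) = 0.36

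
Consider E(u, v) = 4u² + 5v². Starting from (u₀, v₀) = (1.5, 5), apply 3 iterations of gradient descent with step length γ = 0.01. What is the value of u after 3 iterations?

∇E = (8u, 10v)
(u₁, v₁) = (1.5, 5) − 0.01·(12, 50) = (1.38, 4.5)
(u₂, v₂) = (1.38, 4.5) − 0.01·(11.04, 45) = (1.2696, 4.05)
(u₃, v₃) = (1.2696, 4.05) − 0.01·(10.1568, 40.5) = (1.168032, 3.645)
u = 1.168032

1.168032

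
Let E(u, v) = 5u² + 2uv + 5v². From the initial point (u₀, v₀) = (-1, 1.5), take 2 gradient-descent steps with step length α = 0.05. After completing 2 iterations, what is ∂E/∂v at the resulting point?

∇E = (10u + 2v, 2u + 10v)
Step 1: at (-1, 1.5), ∇E = (-7, 13) → (-1, 1.5) − 0.05·(-7, 13) = (-0.65, 0.85)
Step 2: at (-0.65, 0.85), ∇E = (-4.8, 7.2) → (-0.65, 0.85) − 0.05·(-4.8, 7.2) = (-0.41, 0.49)
∂E/∂v at (-0.41, 0.49) = 4.08

4.08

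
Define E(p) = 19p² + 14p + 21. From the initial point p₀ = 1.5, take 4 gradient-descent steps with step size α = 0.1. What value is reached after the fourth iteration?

114.4752

E′(p) = 38p + 14
Step 1: E′(1.5) = 71; p₁ = 1.5 − 0.1·71 = -5.6
Step 2: E′(-5.6) = -198.8; p₂ = -5.6 − 0.1·(-198.8) = 14.28
Step 3: E′(14.28) = 556.64; p₃ = 14.28 − 0.1·556.64 = -41.384
Step 4: E′(-41.384) = -1558.592; p₄ = -41.384 − 0.1·(-1558.592) = 114.4752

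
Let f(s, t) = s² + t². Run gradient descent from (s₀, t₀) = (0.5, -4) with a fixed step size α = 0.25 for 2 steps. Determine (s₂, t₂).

∇f = (2s, 2t)
(s₁, t₁) = (0.5, -4) − 0.25·(1, -8) = (0.25, -2)
(s₂, t₂) = (0.25, -2) − 0.25·(0.5, -4) = (0.125, -1)

(0.125, -1)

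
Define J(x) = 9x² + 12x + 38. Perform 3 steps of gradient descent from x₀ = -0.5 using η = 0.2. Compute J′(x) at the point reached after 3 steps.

-52.728

J′(x) = 18x + 12
x₁ = -0.5 − 0.2·3 = -1.1
x₂ = -1.1 − 0.2·(-7.8) = 0.46
x₃ = 0.46 − 0.2·20.28 = -3.596
J′(x) at (-3.596) = -52.728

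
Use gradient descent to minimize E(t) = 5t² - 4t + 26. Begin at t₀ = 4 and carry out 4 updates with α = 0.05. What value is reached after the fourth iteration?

E′(t) = 10t - 4
t₁ = 4 − 0.05·36 = 2.2
t₂ = 2.2 − 0.05·18 = 1.3
t₃ = 1.3 − 0.05·9 = 0.85
t₄ = 0.85 − 0.05·4.5 = 0.625

0.625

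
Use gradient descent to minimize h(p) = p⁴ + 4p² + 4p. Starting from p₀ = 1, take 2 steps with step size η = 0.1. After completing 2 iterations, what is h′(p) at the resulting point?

0.205117259776

h′(p) = 4p³ + 8p + 4
p₁ = 1 − 0.1·16 = -0.6
p₂ = -0.6 − 0.1·(-1.664) = -0.4336
h′(p) at (-0.4336) = 0.205117259776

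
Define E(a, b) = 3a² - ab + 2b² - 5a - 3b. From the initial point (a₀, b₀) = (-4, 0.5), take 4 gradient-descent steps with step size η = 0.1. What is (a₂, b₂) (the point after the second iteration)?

(0.1, 0.315)

∇E = (6a - b - 5, -a + 4b - 3)
(a₁, b₁) = (-4, 0.5) − 0.1·(-29.5, 3) = (-1.05, 0.2)
(a₂, b₂) = (-1.05, 0.2) − 0.1·(-11.5, -1.15) = (0.1, 0.315)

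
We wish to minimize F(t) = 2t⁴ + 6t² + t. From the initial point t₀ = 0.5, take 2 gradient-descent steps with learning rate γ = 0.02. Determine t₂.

0.23211136

F′(t) = 8t³ + 12t + 1
t₁ = 0.5 − 0.02·8 = 0.34
t₂ = 0.34 − 0.02·5.394432 = 0.23211136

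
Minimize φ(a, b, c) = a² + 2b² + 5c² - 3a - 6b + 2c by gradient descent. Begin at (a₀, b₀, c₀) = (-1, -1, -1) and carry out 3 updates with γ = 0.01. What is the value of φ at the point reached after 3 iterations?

10.0715984516

∇φ = (2a - 3, 4b - 6, 10c + 2)
Step 1: at (-1, -1, -1), ∇φ = (-5, -10, -8) → (-1, -1, -1) − 0.01·(-5, -10, -8) = (-0.95, -0.9, -0.92)
Step 2: at (-0.95, -0.9, -0.92), ∇φ = (-4.9, -9.6, -7.2) → (-0.95, -0.9, -0.92) − 0.01·(-4.9, -9.6, -7.2) = (-0.901, -0.804, -0.848)
Step 3: at (-0.901, -0.804, -0.848), ∇φ = (-4.802, -9.216, -6.48) → (-0.901, -0.804, -0.848) − 0.01·(-4.802, -9.216, -6.48) = (-0.85298, -0.71184, -0.7832)
φ(-0.85298, -0.71184, -0.7832) = 10.0715984516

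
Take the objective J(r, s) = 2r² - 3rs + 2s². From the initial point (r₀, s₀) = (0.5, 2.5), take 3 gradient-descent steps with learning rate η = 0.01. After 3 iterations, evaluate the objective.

∇J = (4r - 3s, -3r + 4s)
Step 1: at (0.5, 2.5), ∇J = (-5.5, 8.5) → (0.5, 2.5) − 0.01·(-5.5, 8.5) = (0.555, 2.415)
Step 2: at (0.555, 2.415), ∇J = (-5.025, 7.995) → (0.555, 2.415) − 0.01·(-5.025, 7.995) = (0.60525, 2.33505)
Step 3: at (0.60525, 2.33505), ∇J = (-4.58415, 7.52445) → (0.60525, 2.33505) − 0.01·(-4.58415, 7.52445) = (0.6510915, 2.2598055)
J(0.6510915, 2.2598055) = 6.64726162029525

6.64726162029525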